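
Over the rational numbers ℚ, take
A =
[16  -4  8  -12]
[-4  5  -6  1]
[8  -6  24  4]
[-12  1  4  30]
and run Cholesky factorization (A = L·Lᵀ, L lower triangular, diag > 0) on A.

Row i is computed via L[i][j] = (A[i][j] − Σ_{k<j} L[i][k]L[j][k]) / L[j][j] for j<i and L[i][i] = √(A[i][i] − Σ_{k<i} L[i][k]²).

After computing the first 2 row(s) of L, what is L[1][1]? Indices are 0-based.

Step 1: L[0][0] = √(16) = 4.
  L[1][0] = (-4) / L[0][0] = -1.
Step 2: L[1][1] = √(4) = 2.

L[1][1] = 2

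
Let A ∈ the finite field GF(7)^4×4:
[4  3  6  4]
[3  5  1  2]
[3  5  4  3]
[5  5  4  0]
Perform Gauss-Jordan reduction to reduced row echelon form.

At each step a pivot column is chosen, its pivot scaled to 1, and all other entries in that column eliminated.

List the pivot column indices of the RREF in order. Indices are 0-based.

[1] R0 /= 4  ⇒  (1, 6, 5, 1)
     R1 -= 3·R0  ⇒  (0, 1, 0, 6)
     R2 -= 3·R0  ⇒  (0, 1, 3, 0)
     R3 -= 5·R0  ⇒  (0, 3, 0, 2)
[2] R1 /= 1  ⇒  (0, 1, 0, 6)
     R0 -= 6·R1  ⇒  (1, 0, 5, 0)
     R2 -= 1·R1  ⇒  (0, 0, 3, 1)
     R3 -= 3·R1  ⇒  (0, 0, 0, 5)
[3] R2 /= 3  ⇒  (0, 0, 1, 5)
     R0 -= 5·R2  ⇒  (1, 0, 0, 3)
[4] R3 /= 5  ⇒  (0, 0, 0, 1)
     R0 -= 3·R3  ⇒  (1, 0, 0, 0)
     R1 -= 6·R3  ⇒  (0, 1, 0, 0)
     R2 -= 5·R3  ⇒  (0, 0, 1, 0)

pivot columns: 0, 1, 2, 3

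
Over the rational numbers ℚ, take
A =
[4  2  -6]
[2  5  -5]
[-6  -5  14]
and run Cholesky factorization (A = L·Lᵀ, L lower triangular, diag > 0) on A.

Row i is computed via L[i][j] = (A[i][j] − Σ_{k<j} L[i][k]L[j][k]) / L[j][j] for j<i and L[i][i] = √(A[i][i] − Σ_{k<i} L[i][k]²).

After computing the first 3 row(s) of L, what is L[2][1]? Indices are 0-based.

Step 1: L[0][0] = √(4) = 2.
  L[1][0] = (2) / L[0][0] = 1.
Step 2: L[1][1] = √(4) = 2.
  L[2][0] = (-6) / L[0][0] = -3.
  L[2][1] = (-2) / L[1][1] = -1.
Step 3: L[2][2] = √(4) = 2.

L[2][1] = -1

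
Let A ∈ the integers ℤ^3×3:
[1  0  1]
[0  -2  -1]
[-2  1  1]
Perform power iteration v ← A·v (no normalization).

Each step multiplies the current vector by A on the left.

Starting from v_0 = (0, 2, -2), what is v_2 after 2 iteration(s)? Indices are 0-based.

v_0 = (0, 2, -2).
v_1 = A·v_0 = (-2, -2, 0).
v_2 = A·v_1 = (-2, 4, 2).

v_2 = (-2, 4, 2)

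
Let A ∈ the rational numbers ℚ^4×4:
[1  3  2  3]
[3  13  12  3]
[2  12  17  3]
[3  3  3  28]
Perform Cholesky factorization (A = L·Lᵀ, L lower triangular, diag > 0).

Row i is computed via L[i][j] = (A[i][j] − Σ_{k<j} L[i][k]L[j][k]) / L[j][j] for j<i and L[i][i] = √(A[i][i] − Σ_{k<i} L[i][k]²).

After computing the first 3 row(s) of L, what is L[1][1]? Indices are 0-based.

L[1][1] = 2

Step 1: L[0][0] = √(1) = 1.
  L[1][0] = (3) / L[0][0] = 3.
Step 2: L[1][1] = √(4) = 2.
  L[2][0] = (2) / L[0][0] = 2.
  L[2][1] = (6) / L[1][1] = 3.
Step 3: L[2][2] = √(4) = 2.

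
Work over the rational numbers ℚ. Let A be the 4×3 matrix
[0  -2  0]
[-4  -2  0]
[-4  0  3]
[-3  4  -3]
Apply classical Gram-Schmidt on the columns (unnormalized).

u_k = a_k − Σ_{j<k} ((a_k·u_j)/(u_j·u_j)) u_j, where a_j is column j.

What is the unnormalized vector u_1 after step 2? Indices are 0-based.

u_1 = (-2, -98/41, -16/41, 152/41)

Step 1: u_0 = a_0 = (0, -4, -4, -3).
Step 2: u_1 = a_1 − (-4/41)·u_0 = (-2, -98/41, -16/41, 152/41).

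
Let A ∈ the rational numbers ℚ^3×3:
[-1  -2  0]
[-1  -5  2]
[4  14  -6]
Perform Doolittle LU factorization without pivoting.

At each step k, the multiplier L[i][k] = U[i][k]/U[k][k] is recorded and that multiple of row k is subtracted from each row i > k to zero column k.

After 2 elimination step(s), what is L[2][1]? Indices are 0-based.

[col 0] pivot -1
  R1 -= 1*R0 → (0, -3, 2)  (L[1][0] := 1)
  R2 -= -4*R0 → (0, 6, -6)  (L[2][0] := -4)
[col 1] pivot -3
  R2 -= -2*R1 → (0, 0, -2)  (L[2][1] := -2)

L[2][1] = -2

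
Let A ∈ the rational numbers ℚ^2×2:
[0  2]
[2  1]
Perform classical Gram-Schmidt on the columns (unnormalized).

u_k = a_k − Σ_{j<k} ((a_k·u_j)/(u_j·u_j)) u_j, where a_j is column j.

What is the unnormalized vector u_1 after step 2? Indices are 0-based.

Step 1: u_0 = a_0 = (0, 2).
Step 2: u_1 = a_1 − (1/2)·u_0 = (2, 0).

u_1 = (2, 0)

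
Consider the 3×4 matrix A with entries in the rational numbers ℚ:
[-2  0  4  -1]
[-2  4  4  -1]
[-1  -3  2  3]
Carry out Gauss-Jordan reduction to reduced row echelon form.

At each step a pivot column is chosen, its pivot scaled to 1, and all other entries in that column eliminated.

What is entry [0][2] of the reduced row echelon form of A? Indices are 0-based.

step 1: normalize row 0 (÷-2) = (1, 0, -2, 1/2)
  row 1: subtract -2×row0 = (0, 4, 0, 0)
  row 2: subtract -1×row0 = (0, -3, 0, 7/2)
step 2: normalize row 1 (÷4) = (0, 1, 0, 0)
  row 2: subtract -3×row1 = (0, 0, 0, 7/2)
skip col 2 (zero from row 2)
step 3: normalize row 2 (÷7/2) = (0, 0, 0, 1)
  row 0: subtract 1/2×row2 = (1, 0, -2, 0)

M[0][2] = -2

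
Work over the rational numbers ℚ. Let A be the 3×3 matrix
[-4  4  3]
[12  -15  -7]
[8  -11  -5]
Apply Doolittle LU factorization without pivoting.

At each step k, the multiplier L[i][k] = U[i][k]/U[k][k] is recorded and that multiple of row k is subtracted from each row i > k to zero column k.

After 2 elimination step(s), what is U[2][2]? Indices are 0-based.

Step 1: pivot at (0,0) is -4.
  row1 ← row1 − (-3)·row0  ⇒  L[1][0]=-3, U row1=(0, -3, 2)
  row2 ← row2 − (-2)·row0  ⇒  L[2][0]=-2, U row2=(0, -3, 1)
Step 2: pivot at (1,1) is -3.
  row2 ← row2 − (1)·row1  ⇒  L[2][1]=1, U row2=(0, 0, -1)

U[2][2] = -1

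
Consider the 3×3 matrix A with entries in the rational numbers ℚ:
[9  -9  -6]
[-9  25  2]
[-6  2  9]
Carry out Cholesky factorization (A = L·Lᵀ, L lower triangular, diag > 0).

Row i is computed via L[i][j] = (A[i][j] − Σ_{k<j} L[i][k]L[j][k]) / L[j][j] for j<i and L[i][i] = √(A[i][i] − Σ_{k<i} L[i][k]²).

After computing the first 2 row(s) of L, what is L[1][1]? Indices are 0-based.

L[1][1] = 4

Step 1: L[0][0] = √(9) = 3.
  L[1][0] = (-9) / L[0][0] = -3.
Step 2: L[1][1] = √(16) = 4.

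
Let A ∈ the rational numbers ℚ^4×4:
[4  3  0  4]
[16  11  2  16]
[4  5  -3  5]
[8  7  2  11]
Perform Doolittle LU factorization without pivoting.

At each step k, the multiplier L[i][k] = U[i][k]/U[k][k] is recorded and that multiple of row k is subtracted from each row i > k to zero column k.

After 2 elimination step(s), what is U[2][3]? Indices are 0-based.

U[2][3] = 1

k=0: U[0][0]=4
  eliminate (1,0): mult=4, new row 1: (0, -1, 2, 0); set L[1][0]=4
  eliminate (2,0): mult=1, new row 2: (0, 2, -3, 1); set L[2][0]=1
  eliminate (3,0): mult=2, new row 3: (0, 1, 2, 3); set L[3][0]=2
k=1: U[1][1]=-1
  eliminate (2,1): mult=-2, new row 2: (0, 0, 1, 1); set L[2][1]=-2
  eliminate (3,1): mult=-1, new row 3: (0, 0, 4, 3); set L[3][1]=-1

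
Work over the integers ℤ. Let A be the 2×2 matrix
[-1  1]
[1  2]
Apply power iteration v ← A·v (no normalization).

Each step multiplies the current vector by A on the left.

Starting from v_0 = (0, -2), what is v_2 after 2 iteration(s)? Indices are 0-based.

v_0 = (0, -2).
v_1 = A·v_0 = (-2, -4).
v_2 = A·v_1 = (-2, -10).

v_2 = (-2, -10)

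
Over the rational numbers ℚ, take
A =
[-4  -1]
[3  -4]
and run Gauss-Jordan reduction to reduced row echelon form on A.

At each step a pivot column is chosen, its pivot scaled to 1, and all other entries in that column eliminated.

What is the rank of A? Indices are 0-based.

rank = 2

[1] R0 /= -4  ⇒  (1, 1/4)
     R1 -= 3·R0  ⇒  (0, -19/4)
[2] R1 /= -19/4  ⇒  (0, 1)
     R0 -= 1/4·R1  ⇒  (1, 0)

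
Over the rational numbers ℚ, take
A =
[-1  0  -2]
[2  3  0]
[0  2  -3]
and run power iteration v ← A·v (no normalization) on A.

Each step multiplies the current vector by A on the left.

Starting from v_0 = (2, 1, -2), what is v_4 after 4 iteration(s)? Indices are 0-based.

v_4 = (-198, 193, -162)

v_0 = (2, 1, -2).
v_1 = A·v_0 = (2, 7, 8).
v_2 = A·v_1 = (-18, 25, -10).
v_3 = A·v_2 = (38, 39, 80).
v_4 = A·v_3 = (-198, 193, -162).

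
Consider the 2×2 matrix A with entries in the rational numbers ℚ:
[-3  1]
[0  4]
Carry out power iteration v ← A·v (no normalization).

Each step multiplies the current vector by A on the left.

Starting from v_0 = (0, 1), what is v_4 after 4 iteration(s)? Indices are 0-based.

v_4 = (25, 256)

v_0 = (0, 1).
v_1 = A·v_0 = (1, 4).
v_2 = A·v_1 = (1, 16).
v_3 = A·v_2 = (13, 64).
v_4 = A·v_3 = (25, 256).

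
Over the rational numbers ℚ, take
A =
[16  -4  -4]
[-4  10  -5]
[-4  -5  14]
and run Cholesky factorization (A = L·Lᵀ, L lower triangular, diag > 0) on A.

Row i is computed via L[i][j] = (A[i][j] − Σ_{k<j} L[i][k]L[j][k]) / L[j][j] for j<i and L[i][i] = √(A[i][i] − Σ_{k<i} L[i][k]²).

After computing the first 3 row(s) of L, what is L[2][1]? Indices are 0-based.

L[2][1] = -2

Step 1: L[0][0] = √(16) = 4.
  L[1][0] = (-4) / L[0][0] = -1.
Step 2: L[1][1] = √(9) = 3.
  L[2][0] = (-4) / L[0][0] = -1.
  L[2][1] = (-6) / L[1][1] = -2.
Step 3: L[2][2] = √(9) = 3.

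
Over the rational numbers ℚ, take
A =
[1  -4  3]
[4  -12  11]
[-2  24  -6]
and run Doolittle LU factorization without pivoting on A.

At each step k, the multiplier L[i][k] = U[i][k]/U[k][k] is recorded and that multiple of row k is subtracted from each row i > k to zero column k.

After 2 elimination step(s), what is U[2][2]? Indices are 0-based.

U[2][2] = 4

Step 1: pivot at (0,0) is 1.
  row1 ← row1 − (4)·row0  ⇒  L[1][0]=4, U row1=(0, 4, -1)
  row2 ← row2 − (-2)·row0  ⇒  L[2][0]=-2, U row2=(0, 16, 0)
Step 2: pivot at (1,1) is 4.
  row2 ← row2 − (4)·row1  ⇒  L[2][1]=4, U row2=(0, 0, 4)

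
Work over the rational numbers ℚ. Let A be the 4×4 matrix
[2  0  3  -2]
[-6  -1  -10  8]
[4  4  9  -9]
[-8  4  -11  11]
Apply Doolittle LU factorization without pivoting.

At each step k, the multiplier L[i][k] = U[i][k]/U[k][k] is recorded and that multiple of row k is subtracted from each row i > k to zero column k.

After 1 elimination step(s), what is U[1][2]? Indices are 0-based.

U[1][2] = -1

k=0: U[0][0]=2
  eliminate (1,0): mult=-3, new row 1: (0, -1, -1, 2); set L[1][0]=-3
  eliminate (2,0): mult=2, new row 2: (0, 4, 3, -5); set L[2][0]=2
  eliminate (3,0): mult=-4, new row 3: (0, 4, 1, 3); set L[3][0]=-4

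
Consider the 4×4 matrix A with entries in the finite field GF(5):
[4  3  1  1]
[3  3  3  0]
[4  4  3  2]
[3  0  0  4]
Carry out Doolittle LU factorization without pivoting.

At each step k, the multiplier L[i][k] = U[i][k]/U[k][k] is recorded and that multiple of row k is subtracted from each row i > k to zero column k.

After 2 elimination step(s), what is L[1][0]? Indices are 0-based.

Step 1: pivot at (0,0) is 4.
  row1 ← row1 − (2)·row0  ⇒  L[1][0]=2, U row1=(0, 2, 1, 3)
  row2 ← row2 − (1)·row0  ⇒  L[2][0]=1, U row2=(0, 1, 2, 1)
  row3 ← row3 − (2)·row0  ⇒  L[3][0]=2, U row3=(0, 4, 3, 2)
Step 2: pivot at (1,1) is 2.
  row2 ← row2 − (3)·row1  ⇒  L[2][1]=3, U row2=(0, 0, 4, 2)
  row3 ← row3 − (2)·row1  ⇒  L[3][1]=2, U row3=(0, 0, 1, 1)

L[1][0] = 2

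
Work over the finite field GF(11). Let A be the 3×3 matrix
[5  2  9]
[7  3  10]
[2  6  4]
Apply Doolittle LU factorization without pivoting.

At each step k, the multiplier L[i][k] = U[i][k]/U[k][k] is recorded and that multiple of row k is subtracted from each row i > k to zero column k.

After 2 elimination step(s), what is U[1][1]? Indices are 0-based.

U[1][1] = 9

k=0: U[0][0]=5
  eliminate (1,0): mult=8, new row 1: (0, 9, 4); set L[1][0]=8
  eliminate (2,0): mult=7, new row 2: (0, 3, 7); set L[2][0]=7
k=1: U[1][1]=9
  eliminate (2,1): mult=4, new row 2: (0, 0, 2); set L[2][1]=4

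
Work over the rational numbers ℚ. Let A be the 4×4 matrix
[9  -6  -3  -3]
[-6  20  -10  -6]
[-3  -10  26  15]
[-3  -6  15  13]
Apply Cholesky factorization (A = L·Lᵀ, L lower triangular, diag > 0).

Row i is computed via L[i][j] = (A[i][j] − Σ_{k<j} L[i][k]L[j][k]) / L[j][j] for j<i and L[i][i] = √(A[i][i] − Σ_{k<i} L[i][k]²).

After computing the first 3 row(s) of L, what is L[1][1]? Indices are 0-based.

Step 1: L[0][0] = √(9) = 3.
  L[1][0] = (-6) / L[0][0] = -2.
Step 2: L[1][1] = √(16) = 4.
  L[2][0] = (-3) / L[0][0] = -1.
  L[2][1] = (-12) / L[1][1] = -3.
Step 3: L[2][2] = √(16) = 4.

L[1][1] = 4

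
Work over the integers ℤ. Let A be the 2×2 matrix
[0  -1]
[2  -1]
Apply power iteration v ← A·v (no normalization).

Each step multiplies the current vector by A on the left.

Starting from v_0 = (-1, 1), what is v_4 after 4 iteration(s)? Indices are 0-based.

v_4 = (-5, -7)

v_0 = (-1, 1).
v_1 = A·v_0 = (-1, -3).
v_2 = A·v_1 = (3, 1).
v_3 = A·v_2 = (-1, 5).
v_4 = A·v_3 = (-5, -7).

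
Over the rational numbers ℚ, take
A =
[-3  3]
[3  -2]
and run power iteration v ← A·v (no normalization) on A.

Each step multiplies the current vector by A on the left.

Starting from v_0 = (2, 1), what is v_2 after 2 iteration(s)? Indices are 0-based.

v_0 = (2, 1).
v_1 = A·v_0 = (-3, 4).
v_2 = A·v_1 = (21, -17).

v_2 = (21, -17)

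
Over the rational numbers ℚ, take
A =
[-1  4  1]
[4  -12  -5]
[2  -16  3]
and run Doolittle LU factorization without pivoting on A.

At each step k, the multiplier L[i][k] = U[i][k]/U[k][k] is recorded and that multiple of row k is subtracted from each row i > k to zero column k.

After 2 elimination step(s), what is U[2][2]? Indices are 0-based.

[col 0] pivot -1
  R1 -= -4*R0 → (0, 4, -1)  (L[1][0] := -4)
  R2 -= -2*R0 → (0, -8, 5)  (L[2][0] := -2)
[col 1] pivot 4
  R2 -= -2*R1 → (0, 0, 3)  (L[2][1] := -2)

U[2][2] = 3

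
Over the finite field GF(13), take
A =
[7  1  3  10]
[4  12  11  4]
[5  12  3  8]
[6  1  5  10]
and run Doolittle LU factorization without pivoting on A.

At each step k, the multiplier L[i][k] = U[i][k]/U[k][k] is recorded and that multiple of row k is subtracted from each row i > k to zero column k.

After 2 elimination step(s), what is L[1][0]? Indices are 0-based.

[col 0] pivot 7
  R1 -= 8*R0 → (0, 4, 0, 2)  (L[1][0] := 8)
  R2 -= 10*R0 → (0, 2, 12, 12)  (L[2][0] := 10)
  R3 -= 12*R0 → (0, 2, 8, 7)  (L[3][0] := 12)
[col 1] pivot 4
  R2 -= 7*R1 → (0, 0, 12, 11)  (L[2][1] := 7)
  R3 -= 7*R1 → (0, 0, 8, 6)  (L[3][1] := 7)

L[1][0] = 8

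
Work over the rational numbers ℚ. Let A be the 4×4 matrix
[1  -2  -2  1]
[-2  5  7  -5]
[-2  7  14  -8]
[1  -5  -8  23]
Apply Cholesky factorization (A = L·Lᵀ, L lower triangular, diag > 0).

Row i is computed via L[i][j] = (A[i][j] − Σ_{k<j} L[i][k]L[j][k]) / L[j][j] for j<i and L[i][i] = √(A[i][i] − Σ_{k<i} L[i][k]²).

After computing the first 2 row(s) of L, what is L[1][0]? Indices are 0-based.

Step 1: L[0][0] = √(1) = 1.
  L[1][0] = (-2) / L[0][0] = -2.
Step 2: L[1][1] = √(1) = 1.

L[1][0] = -2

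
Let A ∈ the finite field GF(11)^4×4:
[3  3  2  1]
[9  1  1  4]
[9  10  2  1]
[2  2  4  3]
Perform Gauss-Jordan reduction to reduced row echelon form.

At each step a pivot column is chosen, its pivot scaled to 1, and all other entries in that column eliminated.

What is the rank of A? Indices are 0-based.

[1] R0 /= 3  ⇒  (1, 1, 8, 4)
     R1 -= 9·R0  ⇒  (0, 3, 6, 1)
     R2 -= 9·R0  ⇒  (0, 1, 7, 9)
     R3 -= 2·R0  ⇒  (0, 0, 10, 6)
[2] R1 /= 3  ⇒  (0, 1, 2, 4)
     R0 -= 1·R1  ⇒  (1, 0, 6, 0)
     R2 -= 1·R1  ⇒  (0, 0, 5, 5)
[3] R2 /= 5  ⇒  (0, 0, 1, 1)
     R0 -= 6·R2  ⇒  (1, 0, 0, 5)
     R1 -= 2·R2  ⇒  (0, 1, 0, 2)
     R3 -= 10·R2  ⇒  (0, 0, 0, 7)
[4] R3 /= 7  ⇒  (0, 0, 0, 1)
     R0 -= 5·R3  ⇒  (1, 0, 0, 0)
     R1 -= 2·R3  ⇒  (0, 1, 0, 0)
     R2 -= 1·R3  ⇒  (0, 0, 1, 0)

rank = 4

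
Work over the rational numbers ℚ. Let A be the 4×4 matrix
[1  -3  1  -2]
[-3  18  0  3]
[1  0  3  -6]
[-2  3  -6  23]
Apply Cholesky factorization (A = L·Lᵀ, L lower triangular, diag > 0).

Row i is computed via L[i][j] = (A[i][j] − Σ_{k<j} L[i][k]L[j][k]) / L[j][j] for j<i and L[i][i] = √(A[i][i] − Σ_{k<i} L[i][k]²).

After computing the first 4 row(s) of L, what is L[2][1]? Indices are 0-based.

L[2][1] = 1

Step 1: L[0][0] = √(1) = 1.
  L[1][0] = (-3) / L[0][0] = -3.
Step 2: L[1][1] = √(9) = 3.
  L[2][0] = (1) / L[0][0] = 1.
  L[2][1] = (3) / L[1][1] = 1.
Step 3: L[2][2] = √(1) = 1.
  L[3][0] = (-2) / L[0][0] = -2.
  L[3][1] = (-3) / L[1][1] = -1.
  L[3][2] = (-3) / L[2][2] = -3.
Step 4: L[3][3] = √(9) = 3.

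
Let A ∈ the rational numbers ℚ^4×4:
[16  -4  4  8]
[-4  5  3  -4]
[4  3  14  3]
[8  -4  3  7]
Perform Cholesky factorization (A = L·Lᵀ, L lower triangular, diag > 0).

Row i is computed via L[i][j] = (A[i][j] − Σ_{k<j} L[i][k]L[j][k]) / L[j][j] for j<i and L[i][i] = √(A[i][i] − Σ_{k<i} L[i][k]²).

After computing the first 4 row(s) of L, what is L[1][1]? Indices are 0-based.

Step 1: L[0][0] = √(16) = 4.
  L[1][0] = (-4) / L[0][0] = -1.
Step 2: L[1][1] = √(4) = 2.
  L[2][0] = (4) / L[0][0] = 1.
  L[2][1] = (4) / L[1][1] = 2.
Step 3: L[2][2] = √(9) = 3.
  L[3][0] = (8) / L[0][0] = 2.
  L[3][1] = (-2) / L[1][1] = -1.
  L[3][2] = (3) / L[2][2] = 1.
Step 4: L[3][3] = √(1) = 1.

L[1][1] = 2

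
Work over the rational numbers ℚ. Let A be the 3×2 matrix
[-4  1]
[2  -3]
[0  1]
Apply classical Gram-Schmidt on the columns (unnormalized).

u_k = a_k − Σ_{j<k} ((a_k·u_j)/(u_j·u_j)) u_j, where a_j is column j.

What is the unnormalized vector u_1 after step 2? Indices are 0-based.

Step 1: u_0 = a_0 = (-4, 2, 0).
Step 2: u_1 = a_1 − (-1/2)·u_0 = (-1, -2, 1).

u_1 = (-1, -2, 1)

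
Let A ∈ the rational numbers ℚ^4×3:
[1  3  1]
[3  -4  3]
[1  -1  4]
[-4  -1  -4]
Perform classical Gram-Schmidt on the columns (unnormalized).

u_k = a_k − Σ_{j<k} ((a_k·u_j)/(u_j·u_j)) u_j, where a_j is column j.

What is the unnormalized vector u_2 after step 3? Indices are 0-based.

u_2 = (2/11, -7/11, 31/11, 3/11)

Step 1: u_0 = a_0 = (1, 3, 1, -4).
Step 2: u_1 = a_1 − (-2/9)·u_0 = (29/9, -10/3, -7/9, -17/9).
Step 3: u_2 = a_2 − (10/9)·u_0 − (-1/11)·u_1 = (2/11, -7/11, 31/11, 3/11).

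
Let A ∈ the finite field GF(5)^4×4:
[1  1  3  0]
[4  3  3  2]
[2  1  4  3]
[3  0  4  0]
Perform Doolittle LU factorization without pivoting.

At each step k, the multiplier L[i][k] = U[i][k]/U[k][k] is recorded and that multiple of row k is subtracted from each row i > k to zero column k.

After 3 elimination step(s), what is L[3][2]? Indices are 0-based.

L[3][2] = 1

[col 0] pivot 1
  R1 -= 4*R0 → (0, 4, 1, 2)  (L[1][0] := 4)
  R2 -= 2*R0 → (0, 4, 3, 3)  (L[2][0] := 2)
  R3 -= 3*R0 → (0, 2, 0, 0)  (L[3][0] := 3)
[col 1] pivot 4
  R2 -= 1*R1 → (0, 0, 2, 1)  (L[2][1] := 1)
  R3 -= 3*R1 → (0, 0, 2, 4)  (L[3][1] := 3)
[col 2] pivot 2
  R3 -= 1*R2 → (0, 0, 0, 3)  (L[3][2] := 1)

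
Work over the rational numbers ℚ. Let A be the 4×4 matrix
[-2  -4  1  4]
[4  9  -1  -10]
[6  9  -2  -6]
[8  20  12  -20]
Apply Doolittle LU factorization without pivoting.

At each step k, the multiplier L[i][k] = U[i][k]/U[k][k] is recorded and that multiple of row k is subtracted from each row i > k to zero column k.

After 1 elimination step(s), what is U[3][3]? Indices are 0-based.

U[3][3] = -4

Step 1: pivot at (0,0) is -2.
  row1 ← row1 − (-2)·row0  ⇒  L[1][0]=-2, U row1=(0, 1, 1, -2)
  row2 ← row2 − (-3)·row0  ⇒  L[2][0]=-3, U row2=(0, -3, 1, 6)
  row3 ← row3 − (-4)·row0  ⇒  L[3][0]=-4, U row3=(0, 4, 16, -4)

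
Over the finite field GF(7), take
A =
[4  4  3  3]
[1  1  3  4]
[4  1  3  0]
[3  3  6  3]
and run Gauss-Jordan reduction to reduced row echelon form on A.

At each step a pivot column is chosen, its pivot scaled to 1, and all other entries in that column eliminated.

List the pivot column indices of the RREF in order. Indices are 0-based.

pivot columns: 0, 1, 2

step 1: normalize row 0 (÷4) = (1, 1, 6, 6)
  row 1: subtract 1×row0 = (0, 0, 4, 5)
  row 2: subtract 4×row0 = (0, 4, 0, 4)
  row 3: subtract 3×row0 = (0, 0, 2, 6)
step 2: exchange rows 1,2
step 2: normalize row 1 (÷4) = (0, 1, 0, 1)
  row 0: subtract 1×row1 = (1, 0, 6, 5)
step 3: normalize row 2 (÷4) = (0, 0, 1, 3)
  row 0: subtract 6×row2 = (1, 0, 0, 1)
  row 3: subtract 2×row2 = (0, 0, 0, 0)
skip col 3 (zero from row 3)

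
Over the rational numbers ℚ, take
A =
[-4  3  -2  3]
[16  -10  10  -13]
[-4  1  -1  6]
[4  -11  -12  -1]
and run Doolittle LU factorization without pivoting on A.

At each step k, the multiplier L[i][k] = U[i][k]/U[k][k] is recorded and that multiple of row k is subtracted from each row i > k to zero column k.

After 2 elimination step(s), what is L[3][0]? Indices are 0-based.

Step 1: pivot at (0,0) is -4.
  row1 ← row1 − (-4)·row0  ⇒  L[1][0]=-4, U row1=(0, 2, 2, -1)
  row2 ← row2 − (1)·row0  ⇒  L[2][0]=1, U row2=(0, -2, 1, 3)
  row3 ← row3 − (-1)·row0  ⇒  L[3][0]=-1, U row3=(0, -8, -14, 2)
Step 2: pivot at (1,1) is 2.
  row2 ← row2 − (-1)·row1  ⇒  L[2][1]=-1, U row2=(0, 0, 3, 2)
  row3 ← row3 − (-4)·row1  ⇒  L[3][1]=-4, U row3=(0, 0, -6, -2)

L[3][0] = -1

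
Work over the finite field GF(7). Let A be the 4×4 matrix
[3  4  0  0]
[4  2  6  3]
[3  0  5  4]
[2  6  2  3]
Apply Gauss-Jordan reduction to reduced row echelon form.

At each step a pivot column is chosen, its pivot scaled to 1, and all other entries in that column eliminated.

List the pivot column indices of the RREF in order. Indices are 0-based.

step 1: normalize row 0 (÷3) = (1, 6, 0, 0)
  row 1: subtract 4×row0 = (0, 6, 6, 3)
  row 2: subtract 3×row0 = (0, 3, 5, 4)
  row 3: subtract 2×row0 = (0, 1, 2, 3)
step 2: normalize row 1 (÷6) = (0, 1, 1, 4)
  row 0: subtract 6×row1 = (1, 0, 1, 4)
  row 2: subtract 3×row1 = (0, 0, 2, 6)
  row 3: subtract 1×row1 = (0, 0, 1, 6)
step 3: normalize row 2 (÷2) = (0, 0, 1, 3)
  row 0: subtract 1×row2 = (1, 0, 0, 1)
  row 1: subtract 1×row2 = (0, 1, 0, 1)
  row 3: subtract 1×row2 = (0, 0, 0, 3)
step 4: normalize row 3 (÷3) = (0, 0, 0, 1)
  row 0: subtract 1×row3 = (1, 0, 0, 0)
  row 1: subtract 1×row3 = (0, 1, 0, 0)
  row 2: subtract 3×row3 = (0, 0, 1, 0)

pivot columns: 0, 1, 2, 3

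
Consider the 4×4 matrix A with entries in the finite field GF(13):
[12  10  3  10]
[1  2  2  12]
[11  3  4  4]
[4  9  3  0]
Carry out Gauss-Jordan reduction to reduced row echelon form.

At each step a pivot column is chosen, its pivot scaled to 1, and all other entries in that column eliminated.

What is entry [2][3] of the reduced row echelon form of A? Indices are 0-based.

M[2][3] = 0

step 1: normalize row 0 (÷12) = (1, 3, 10, 3)
  row 1: subtract 1×row0 = (0, 12, 5, 9)
  row 2: subtract 11×row0 = (0, 9, 11, 10)
  row 3: subtract 4×row0 = (0, 10, 2, 1)
step 2: normalize row 1 (÷12) = (0, 1, 8, 4)
  row 0: subtract 3×row1 = (1, 0, 12, 4)
  row 2: subtract 9×row1 = (0, 0, 4, 0)
  row 3: subtract 10×row1 = (0, 0, 0, 0)
step 3: normalize row 2 (÷4) = (0, 0, 1, 0)
  row 0: subtract 12×row2 = (1, 0, 0, 4)
  row 1: subtract 8×row2 = (0, 1, 0, 4)
skip col 3 (zero from row 3)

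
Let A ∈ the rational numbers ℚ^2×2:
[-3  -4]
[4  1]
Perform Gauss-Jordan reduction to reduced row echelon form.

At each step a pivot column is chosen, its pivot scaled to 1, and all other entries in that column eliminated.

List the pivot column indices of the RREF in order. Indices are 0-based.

pivot columns: 0, 1

pivot(0,0)=-3: scale R0 → (1, 4/3)
  clear (1,0): R1 −= (4)R0 → (0, -13/3)
pivot(1,1)=-13/3: scale R1 → (0, 1)
  clear (0,1): R0 −= (4/3)R1 → (1, 0)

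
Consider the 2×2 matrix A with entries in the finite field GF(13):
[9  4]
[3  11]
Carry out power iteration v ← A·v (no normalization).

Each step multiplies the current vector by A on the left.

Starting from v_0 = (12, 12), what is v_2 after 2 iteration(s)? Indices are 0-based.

v_0 = (12, 12).
v_1 = A·v_0 = (0, 12).
v_2 = A·v_1 = (9, 2).

v_2 = (9, 2)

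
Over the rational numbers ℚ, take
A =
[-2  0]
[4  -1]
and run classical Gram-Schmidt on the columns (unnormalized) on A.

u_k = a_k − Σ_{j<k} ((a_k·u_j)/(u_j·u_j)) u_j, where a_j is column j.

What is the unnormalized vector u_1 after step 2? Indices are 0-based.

u_1 = (-2/5, -1/5)

Step 1: u_0 = a_0 = (-2, 4).
Step 2: u_1 = a_1 − (-1/5)·u_0 = (-2/5, -1/5).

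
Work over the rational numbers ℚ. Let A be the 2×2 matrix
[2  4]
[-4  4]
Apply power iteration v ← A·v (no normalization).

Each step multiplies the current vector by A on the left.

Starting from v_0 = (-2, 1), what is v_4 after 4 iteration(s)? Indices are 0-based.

v_0 = (-2, 1).
v_1 = A·v_0 = (0, 12).
v_2 = A·v_1 = (48, 48).
v_3 = A·v_2 = (288, 0).
v_4 = A·v_3 = (576, -1152).

v_4 = (576, -1152)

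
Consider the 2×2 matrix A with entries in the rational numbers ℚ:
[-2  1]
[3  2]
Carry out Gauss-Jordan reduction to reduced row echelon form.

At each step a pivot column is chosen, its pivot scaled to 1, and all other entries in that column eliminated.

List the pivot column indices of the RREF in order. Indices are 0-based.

pivot(0,0)=-2: scale R0 → (1, -1/2)
  clear (1,0): R1 −= (3)R0 → (0, 7/2)
pivot(1,1)=7/2: scale R1 → (0, 1)
  clear (0,1): R0 −= (-1/2)R1 → (1, 0)

pivot columns: 0, 1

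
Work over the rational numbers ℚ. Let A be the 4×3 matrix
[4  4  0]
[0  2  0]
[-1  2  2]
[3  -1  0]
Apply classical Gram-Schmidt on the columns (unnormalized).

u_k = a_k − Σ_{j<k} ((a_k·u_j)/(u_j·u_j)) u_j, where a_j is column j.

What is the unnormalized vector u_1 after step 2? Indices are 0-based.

u_1 = (30/13, 2, 63/26, -59/26)

Step 1: u_0 = a_0 = (4, 0, -1, 3).
Step 2: u_1 = a_1 − (11/26)·u_0 = (30/13, 2, 63/26, -59/26).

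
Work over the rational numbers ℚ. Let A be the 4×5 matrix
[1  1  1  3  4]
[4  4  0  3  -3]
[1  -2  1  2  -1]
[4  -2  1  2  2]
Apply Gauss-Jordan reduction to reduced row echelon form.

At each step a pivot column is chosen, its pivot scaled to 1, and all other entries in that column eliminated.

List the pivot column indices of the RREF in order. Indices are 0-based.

pivot(0,0)=1: scale R0 → (1, 1, 1, 3, 4)
  clear (1,0): R1 −= (4)R0 → (0, 0, -4, -9, -19)
  clear (2,0): R2 −= (1)R0 → (0, -3, 0, -1, -5)
  clear (3,0): R3 −= (4)R0 → (0, -6, -3, -10, -14)
pivot(1,1): swap R1↔R2
pivot(1,1)=-3: scale R1 → (0, 1, 0, 1/3, 5/3)
  clear (0,1): R0 −= (1)R1 → (1, 0, 1, 8/3, 7/3)
  clear (3,1): R3 −= (-6)R1 → (0, 0, -3, -8, -4)
pivot(2,2)=-4: scale R2 → (0, 0, 1, 9/4, 19/4)
  clear (0,2): R0 −= (1)R2 → (1, 0, 0, 5/12, -29/12)
  clear (3,2): R3 −= (-3)R2 → (0, 0, 0, -5/4, 41/4)
pivot(3,3)=-5/4: scale R3 → (0, 0, 0, 1, -41/5)
  clear (0,3): R0 −= (5/12)R3 → (1, 0, 0, 0, 1)
  clear (1,3): R1 −= (1/3)R3 → (0, 1, 0, 0, 22/5)
  clear (2,3): R2 −= (9/4)R3 → (0, 0, 1, 0, 116/5)

pivot columns: 0, 1, 2, 3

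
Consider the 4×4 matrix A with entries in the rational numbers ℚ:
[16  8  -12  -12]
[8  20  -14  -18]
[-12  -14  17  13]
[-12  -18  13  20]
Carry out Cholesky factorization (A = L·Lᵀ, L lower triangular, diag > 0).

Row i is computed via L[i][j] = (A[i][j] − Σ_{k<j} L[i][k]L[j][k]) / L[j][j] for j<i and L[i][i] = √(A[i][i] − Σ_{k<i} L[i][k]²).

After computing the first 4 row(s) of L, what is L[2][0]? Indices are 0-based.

L[2][0] = -3

Step 1: L[0][0] = √(16) = 4.
  L[1][0] = (8) / L[0][0] = 2.
Step 2: L[1][1] = √(16) = 4.
  L[2][0] = (-12) / L[0][0] = -3.
  L[2][1] = (-8) / L[1][1] = -2.
Step 3: L[2][2] = √(4) = 2.
  L[3][0] = (-12) / L[0][0] = -3.
  L[3][1] = (-12) / L[1][1] = -3.
  L[3][2] = (-2) / L[2][2] = -1.
Step 4: L[3][3] = √(1) = 1.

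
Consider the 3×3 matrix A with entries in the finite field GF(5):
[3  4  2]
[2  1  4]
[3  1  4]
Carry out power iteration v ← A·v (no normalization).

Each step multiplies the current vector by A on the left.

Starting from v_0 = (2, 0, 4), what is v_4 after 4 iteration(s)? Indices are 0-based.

v_0 = (2, 0, 4).
v_1 = A·v_0 = (4, 0, 2).
v_2 = A·v_1 = (1, 1, 0).
v_3 = A·v_2 = (2, 3, 4).
v_4 = A·v_3 = (1, 3, 0).

v_4 = (1, 3, 0)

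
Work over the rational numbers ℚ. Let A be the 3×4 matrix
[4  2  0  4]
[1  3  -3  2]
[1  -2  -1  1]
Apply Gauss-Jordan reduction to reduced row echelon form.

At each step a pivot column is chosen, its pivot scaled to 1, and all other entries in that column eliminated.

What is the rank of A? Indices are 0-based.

pivot(0,0)=4: scale R0 → (1, 1/2, 0, 1)
  clear (1,0): R1 −= (1)R0 → (0, 5/2, -3, 1)
  clear (2,0): R2 −= (1)R0 → (0, -5/2, -1, 0)
pivot(1,1)=5/2: scale R1 → (0, 1, -6/5, 2/5)
  clear (0,1): R0 −= (1/2)R1 → (1, 0, 3/5, 4/5)
  clear (2,1): R2 −= (-5/2)R1 → (0, 0, -4, 1)
pivot(2,2)=-4: scale R2 → (0, 0, 1, -1/4)
  clear (0,2): R0 −= (3/5)R2 → (1, 0, 0, 19/20)
  clear (1,2): R1 −= (-6/5)R2 → (0, 1, 0, 1/10)

rank = 3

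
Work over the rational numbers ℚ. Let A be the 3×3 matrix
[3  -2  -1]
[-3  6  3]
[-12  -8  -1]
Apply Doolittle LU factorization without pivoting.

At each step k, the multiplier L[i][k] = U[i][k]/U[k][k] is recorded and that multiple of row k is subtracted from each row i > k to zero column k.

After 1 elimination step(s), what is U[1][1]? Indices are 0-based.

Step 1: pivot at (0,0) is 3.
  row1 ← row1 − (-1)·row0  ⇒  L[1][0]=-1, U row1=(0, 4, 2)
  row2 ← row2 − (-4)·row0  ⇒  L[2][0]=-4, U row2=(0, -16, -5)

U[1][1] = 4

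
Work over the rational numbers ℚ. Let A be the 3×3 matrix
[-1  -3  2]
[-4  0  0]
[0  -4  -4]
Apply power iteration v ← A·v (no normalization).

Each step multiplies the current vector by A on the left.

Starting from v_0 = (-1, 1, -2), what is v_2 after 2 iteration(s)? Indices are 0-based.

v_2 = (2, 24, -32)

v_0 = (-1, 1, -2).
v_1 = A·v_0 = (-6, 4, 4).
v_2 = A·v_1 = (2, 24, -32).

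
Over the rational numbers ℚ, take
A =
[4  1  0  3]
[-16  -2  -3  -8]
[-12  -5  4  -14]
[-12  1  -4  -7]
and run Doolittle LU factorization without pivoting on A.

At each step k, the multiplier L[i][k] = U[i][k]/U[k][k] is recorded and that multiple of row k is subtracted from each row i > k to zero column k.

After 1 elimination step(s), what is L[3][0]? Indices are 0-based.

Step 1: pivot at (0,0) is 4.
  row1 ← row1 − (-4)·row0  ⇒  L[1][0]=-4, U row1=(0, 2, -3, 4)
  row2 ← row2 − (-3)·row0  ⇒  L[2][0]=-3, U row2=(0, -2, 4, -5)
  row3 ← row3 − (-3)·row0  ⇒  L[3][0]=-3, U row3=(0, 4, -4, 2)

L[3][0] = -3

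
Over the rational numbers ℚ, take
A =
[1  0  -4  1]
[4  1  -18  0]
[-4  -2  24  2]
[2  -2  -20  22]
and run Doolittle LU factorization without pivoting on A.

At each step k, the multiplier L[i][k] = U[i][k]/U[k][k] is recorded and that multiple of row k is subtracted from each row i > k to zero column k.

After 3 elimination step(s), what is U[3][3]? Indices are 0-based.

[col 0] pivot 1
  R1 -= 4*R0 → (0, 1, -2, -4)  (L[1][0] := 4)
  R2 -= -4*R0 → (0, -2, 8, 6)  (L[2][0] := -4)
  R3 -= 2*R0 → (0, -2, -12, 20)  (L[3][0] := 2)
[col 1] pivot 1
  R2 -= -2*R1 → (0, 0, 4, -2)  (L[2][1] := -2)
  R3 -= -2*R1 → (0, 0, -16, 12)  (L[3][1] := -2)
[col 2] pivot 4
  R3 -= -4*R2 → (0, 0, 0, 4)  (L[3][2] := -4)

U[3][3] = 4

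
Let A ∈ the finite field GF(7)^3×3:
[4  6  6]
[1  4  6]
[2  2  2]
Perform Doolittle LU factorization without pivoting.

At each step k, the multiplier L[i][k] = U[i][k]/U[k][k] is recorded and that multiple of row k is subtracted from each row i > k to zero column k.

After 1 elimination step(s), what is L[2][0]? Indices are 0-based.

L[2][0] = 4

k=0: U[0][0]=4
  eliminate (1,0): mult=2, new row 1: (0, 6, 1); set L[1][0]=2
  eliminate (2,0): mult=4, new row 2: (0, 6, 6); set L[2][0]=4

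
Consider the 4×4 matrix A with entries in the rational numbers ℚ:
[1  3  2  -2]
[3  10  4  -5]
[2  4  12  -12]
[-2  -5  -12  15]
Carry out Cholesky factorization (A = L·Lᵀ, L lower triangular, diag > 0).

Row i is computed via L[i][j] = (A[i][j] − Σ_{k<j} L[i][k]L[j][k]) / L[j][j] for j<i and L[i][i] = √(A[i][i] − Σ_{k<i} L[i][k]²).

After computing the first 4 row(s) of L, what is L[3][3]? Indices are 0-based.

Step 1: L[0][0] = √(1) = 1.
  L[1][0] = (3) / L[0][0] = 3.
Step 2: L[1][1] = √(1) = 1.
  L[2][0] = (2) / L[0][0] = 2.
  L[2][1] = (-2) / L[1][1] = -2.
Step 3: L[2][2] = √(4) = 2.
  L[3][0] = (-2) / L[0][0] = -2.
  L[3][1] = (1) / L[1][1] = 1.
  L[3][2] = (-6) / L[2][2] = -3.
Step 4: L[3][3] = √(1) = 1.

L[3][3] = 1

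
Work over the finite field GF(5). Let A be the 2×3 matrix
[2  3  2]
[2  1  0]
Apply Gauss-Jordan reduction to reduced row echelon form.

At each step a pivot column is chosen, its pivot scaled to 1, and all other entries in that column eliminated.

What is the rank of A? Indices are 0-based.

rank = 2

step 1: normalize row 0 (÷2) = (1, 4, 1)
  row 1: subtract 2×row0 = (0, 3, 3)
step 2: normalize row 1 (÷3) = (0, 1, 1)
  row 0: subtract 4×row1 = (1, 0, 2)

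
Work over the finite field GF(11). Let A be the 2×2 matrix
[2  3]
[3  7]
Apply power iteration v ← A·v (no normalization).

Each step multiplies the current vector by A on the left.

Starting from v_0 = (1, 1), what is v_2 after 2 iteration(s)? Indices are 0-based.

v_2 = (7, 8)

v_0 = (1, 1).
v_1 = A·v_0 = (5, 10).
v_2 = A·v_1 = (7, 8).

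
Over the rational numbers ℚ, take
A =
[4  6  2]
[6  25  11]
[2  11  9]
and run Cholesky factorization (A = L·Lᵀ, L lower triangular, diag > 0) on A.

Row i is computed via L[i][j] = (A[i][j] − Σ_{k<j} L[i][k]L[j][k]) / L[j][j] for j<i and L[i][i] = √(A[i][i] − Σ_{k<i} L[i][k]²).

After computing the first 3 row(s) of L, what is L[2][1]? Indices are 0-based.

L[2][1] = 2

Step 1: L[0][0] = √(4) = 2.
  L[1][0] = (6) / L[0][0] = 3.
Step 2: L[1][1] = √(16) = 4.
  L[2][0] = (2) / L[0][0] = 1.
  L[2][1] = (8) / L[1][1] = 2.
Step 3: L[2][2] = √(4) = 2.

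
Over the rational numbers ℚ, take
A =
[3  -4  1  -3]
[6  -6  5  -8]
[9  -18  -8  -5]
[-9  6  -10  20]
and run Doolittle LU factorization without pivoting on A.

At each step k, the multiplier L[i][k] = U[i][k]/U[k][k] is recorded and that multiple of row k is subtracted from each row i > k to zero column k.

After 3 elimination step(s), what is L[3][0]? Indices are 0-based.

[col 0] pivot 3
  R1 -= 2*R0 → (0, 2, 3, -2)  (L[1][0] := 2)
  R2 -= 3*R0 → (0, -6, -11, 4)  (L[2][0] := 3)
  R3 -= -3*R0 → (0, -6, -7, 11)  (L[3][0] := -3)
[col 1] pivot 2
  R2 -= -3*R1 → (0, 0, -2, -2)  (L[2][1] := -3)
  R3 -= -3*R1 → (0, 0, 2, 5)  (L[3][1] := -3)
[col 2] pivot -2
  R3 -= -1*R2 → (0, 0, 0, 3)  (L[3][2] := -1)

L[3][0] = -3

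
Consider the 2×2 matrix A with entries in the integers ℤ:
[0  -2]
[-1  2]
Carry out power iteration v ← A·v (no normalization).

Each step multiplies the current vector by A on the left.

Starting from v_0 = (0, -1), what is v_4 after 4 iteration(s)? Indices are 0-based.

v_4 = (32, -44)

v_0 = (0, -1).
v_1 = A·v_0 = (2, -2).
v_2 = A·v_1 = (4, -6).
v_3 = A·v_2 = (12, -16).
v_4 = A·v_3 = (32, -44).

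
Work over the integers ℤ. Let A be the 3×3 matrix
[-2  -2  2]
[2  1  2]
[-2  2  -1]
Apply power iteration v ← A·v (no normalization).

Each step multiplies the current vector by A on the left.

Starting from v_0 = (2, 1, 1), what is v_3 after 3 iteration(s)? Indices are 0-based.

v_0 = (2, 1, 1).
v_1 = A·v_0 = (-4, 7, -3).
v_2 = A·v_1 = (-12, -7, 25).
v_3 = A·v_2 = (88, 19, -15).

v_3 = (88, 19, -15)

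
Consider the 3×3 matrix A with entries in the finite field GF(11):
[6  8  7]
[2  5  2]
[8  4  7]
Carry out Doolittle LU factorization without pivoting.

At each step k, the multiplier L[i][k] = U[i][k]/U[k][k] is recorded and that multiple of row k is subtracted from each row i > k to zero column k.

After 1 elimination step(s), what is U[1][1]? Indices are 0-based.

U[1][1] = 6

Step 1: pivot at (0,0) is 6.
  row1 ← row1 − (4)·row0  ⇒  L[1][0]=4, U row1=(0, 6, 7)
  row2 ← row2 − (5)·row0  ⇒  L[2][0]=5, U row2=(0, 8, 5)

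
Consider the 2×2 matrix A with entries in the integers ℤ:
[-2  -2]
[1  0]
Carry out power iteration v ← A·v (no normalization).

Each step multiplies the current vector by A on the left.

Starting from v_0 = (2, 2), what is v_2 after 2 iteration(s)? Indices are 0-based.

v_2 = (12, -8)

v_0 = (2, 2).
v_1 = A·v_0 = (-8, 2).
v_2 = A·v_1 = (12, -8).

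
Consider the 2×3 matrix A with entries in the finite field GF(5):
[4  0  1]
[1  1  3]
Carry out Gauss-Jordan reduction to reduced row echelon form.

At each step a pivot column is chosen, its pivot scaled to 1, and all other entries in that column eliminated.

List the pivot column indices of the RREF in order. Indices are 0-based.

pivot columns: 0, 1

step 1: normalize row 0 (÷4) = (1, 0, 4)
  row 1: subtract 1×row0 = (0, 1, 4)
step 2: normalize row 1 (÷1) = (0, 1, 4)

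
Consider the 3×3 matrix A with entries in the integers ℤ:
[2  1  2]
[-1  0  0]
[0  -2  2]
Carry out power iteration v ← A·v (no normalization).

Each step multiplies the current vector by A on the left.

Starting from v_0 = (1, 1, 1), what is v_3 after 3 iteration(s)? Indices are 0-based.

v_0 = (1, 1, 1).
v_1 = A·v_0 = (5, -1, 0).
v_2 = A·v_1 = (9, -5, 2).
v_3 = A·v_2 = (17, -9, 14).

v_3 = (17, -9, 14)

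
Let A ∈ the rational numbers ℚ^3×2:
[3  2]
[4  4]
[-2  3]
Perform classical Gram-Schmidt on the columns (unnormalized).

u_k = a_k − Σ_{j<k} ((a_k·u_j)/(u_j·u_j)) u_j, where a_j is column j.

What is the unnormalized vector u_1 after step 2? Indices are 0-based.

Step 1: u_0 = a_0 = (3, 4, -2).
Step 2: u_1 = a_1 − (16/29)·u_0 = (10/29, 52/29, 119/29).

u_1 = (10/29, 52/29, 119/29)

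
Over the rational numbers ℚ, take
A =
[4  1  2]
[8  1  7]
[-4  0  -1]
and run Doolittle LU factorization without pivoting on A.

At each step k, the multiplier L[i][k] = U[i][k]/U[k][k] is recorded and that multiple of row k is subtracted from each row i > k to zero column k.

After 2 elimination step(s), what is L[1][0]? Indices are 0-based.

[col 0] pivot 4
  R1 -= 2*R0 → (0, -1, 3)  (L[1][0] := 2)
  R2 -= -1*R0 → (0, 1, 1)  (L[2][0] := -1)
[col 1] pivot -1
  R2 -= -1*R1 → (0, 0, 4)  (L[2][1] := -1)

L[1][0] = 2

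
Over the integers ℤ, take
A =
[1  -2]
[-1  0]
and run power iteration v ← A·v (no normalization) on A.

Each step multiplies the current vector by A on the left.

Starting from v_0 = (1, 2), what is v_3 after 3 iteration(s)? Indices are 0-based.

v_3 = (-7, 1)

v_0 = (1, 2).
v_1 = A·v_0 = (-3, -1).
v_2 = A·v_1 = (-1, 3).
v_3 = A·v_2 = (-7, 1).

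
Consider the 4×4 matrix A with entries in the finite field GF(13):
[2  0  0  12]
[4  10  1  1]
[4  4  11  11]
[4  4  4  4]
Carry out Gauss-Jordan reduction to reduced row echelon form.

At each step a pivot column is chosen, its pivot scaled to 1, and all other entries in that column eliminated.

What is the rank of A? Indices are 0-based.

rank = 4

pivot(0,0)=2: scale R0 → (1, 0, 0, 6)
  clear (1,0): R1 −= (4)R0 → (0, 10, 1, 3)
  clear (2,0): R2 −= (4)R0 → (0, 4, 11, 0)
  clear (3,0): R3 −= (4)R0 → (0, 4, 4, 6)
pivot(1,1)=10: scale R1 → (0, 1, 4, 12)
  clear (2,1): R2 −= (4)R1 → (0, 0, 8, 4)
  clear (3,1): R3 −= (4)R1 → (0, 0, 1, 10)
pivot(2,2)=8: scale R2 → (0, 0, 1, 7)
  clear (1,2): R1 −= (4)R2 → (0, 1, 0, 10)
  clear (3,2): R3 −= (1)R2 → (0, 0, 0, 3)
pivot(3,3)=3: scale R3 → (0, 0, 0, 1)
  clear (0,3): R0 −= (6)R3 → (1, 0, 0, 0)
  clear (1,3): R1 −= (10)R3 → (0, 1, 0, 0)
  clear (2,3): R2 −= (7)R3 → (0, 0, 1, 0)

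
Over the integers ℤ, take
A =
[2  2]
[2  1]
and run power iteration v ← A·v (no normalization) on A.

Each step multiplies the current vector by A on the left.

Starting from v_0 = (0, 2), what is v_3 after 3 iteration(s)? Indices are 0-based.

v_0 = (0, 2).
v_1 = A·v_0 = (4, 2).
v_2 = A·v_1 = (12, 10).
v_3 = A·v_2 = (44, 34).

v_3 = (44, 34)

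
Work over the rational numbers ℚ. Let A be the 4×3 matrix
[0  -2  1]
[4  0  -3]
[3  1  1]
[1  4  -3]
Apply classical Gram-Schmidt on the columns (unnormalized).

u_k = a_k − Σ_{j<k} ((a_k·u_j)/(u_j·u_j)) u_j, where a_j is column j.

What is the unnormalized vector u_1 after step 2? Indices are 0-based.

u_1 = (-2, -14/13, 5/26, 97/26)

Step 1: u_0 = a_0 = (0, 4, 3, 1).
Step 2: u_1 = a_1 − (7/26)·u_0 = (-2, -14/13, 5/26, 97/26).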